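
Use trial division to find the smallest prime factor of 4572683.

4572683 is odd.
Digit sum 35, not divisible by 3.
Ends in 3: not divisible by 5.
7: 4572683 = 7·653240 + 3
11: 4572683 = 11·415698 + 5
13: 4572683 = 13·351744 + 11
17: 4572683 = 17·268981 + 6
19: 4572683 = 19·240667 + 10
23: 4572683 = 23·198812 + 7
29: 4572683 = 29·157678 + 21
31: 4572683 = 31·147505 + 28
37: 4572683 = 37·123586 + 1
41: 4572683 = 41·111528 + 35
43: 4572683 = 43·106341 + 20
47: 4572683 = 47·97291 + 6
53: 4572683 = 53·86277 + 2
59: 4572683 = 59·77503 + 6
61: 4572683 = 61·74962 + 1
67: 4572683 = 67·68249

67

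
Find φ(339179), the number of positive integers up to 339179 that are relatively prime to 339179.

323136

Factor: 339179 = 37 · 89 · 103.
φ(339179) = (37−1) · (89−1) · (103−1) = 36 · 88 · 102 = 323136.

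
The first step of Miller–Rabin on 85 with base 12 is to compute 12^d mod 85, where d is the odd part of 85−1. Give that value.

37

85 − 1 = 84 = 2^2 · 21, so d = 21.
12^1 ≡ 12 (mod 85)
12^2 ≡ 12^2 = 144 ≡ 59 (mod 85)
12^4 ≡ 59^2 = 3481 ≡ 81 (mod 85)
12^8 ≡ 81^2 = 6561 ≡ 16 (mod 85)
12^16 ≡ 16^2 = 256 ≡ 1 (mod 85)
21 = 16 + 4 + 1 in binary powers of 2.
So 12^21 ≡ 1 · 81 · 12 ≡ 37 (mod 85).
Squaring chain: 37 → 9; never reaches −1, so base 12 is a Miller–Rabin witness that 85 is composite.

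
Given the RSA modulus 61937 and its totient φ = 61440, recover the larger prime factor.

φ(n) = (p−1)(q−1) = n − (p+q) + 1, so p + q = 61937 − 61440 + 1 = 498.
p and q are the roots of t² − 498t + 61937 = 0.
Discriminant: 498² − 4·61937 = 248004 − 247748 = 256; √256 = 16.
q = (498 − 16)/2 = 241, p = (498 + 16)/2 = 257.
Check: 241 · 257 = 61937.

257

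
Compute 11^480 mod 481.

1

11^1 ≡ 11 (mod 481)
11^2 ≡ 11^2 = 121 ≡ 121 (mod 481)
11^4 ≡ 121^2 = 14641 ≡ 211 (mod 481)
11^8 ≡ 211^2 = 44521 ≡ 269 (mod 481)
11^16 ≡ 269^2 = 72361 ≡ 211 (mod 481)
11^32 ≡ 211^2 = 44521 ≡ 269 (mod 481)
11^64 ≡ 269^2 = 72361 ≡ 211 (mod 481)
11^128 ≡ 211^2 = 44521 ≡ 269 (mod 481)
11^256 ≡ 269^2 = 72361 ≡ 211 (mod 481)
480 = 256 + 128 + 64 + 32 in binary powers of 2.
So 11^480 ≡ 211 · 269 · 211 · 269 ≡ 1 (mod 481).
Since the result is 1, base 11 gives no evidence that 481 is composite.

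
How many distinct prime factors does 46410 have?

6

46410 = 2 · 23205
23205 = 3 · 7735
7735 = 5 · 1547
1547 = 7 · 221
221 = 13 · 17
46410 = 2 · 3 · 5 · 7 · 13 · 17, which has 6 distinct prime factors.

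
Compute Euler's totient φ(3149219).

3084480

Factor: 3149219 = 127 · 137 · 181.
φ(3149219) = (127−1) · (137−1) · (181−1) = 126 · 136 · 180 = 3084480.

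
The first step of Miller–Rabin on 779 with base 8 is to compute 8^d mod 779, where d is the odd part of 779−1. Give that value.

620

779 − 1 = 778 = 2^1 · 389, so d = 389.
8^1 ≡ 8 (mod 779)
8^2 ≡ 8^2 = 64 ≡ 64 (mod 779)
8^4 ≡ 64^2 = 4096 ≡ 201 (mod 779)
8^8 ≡ 201^2 = 40401 ≡ 672 (mod 779)
8^16 ≡ 672^2 = 451584 ≡ 543 (mod 779)
8^32 ≡ 543^2 = 294849 ≡ 387 (mod 779)
8^64 ≡ 387^2 = 149769 ≡ 201 (mod 779)
8^128 ≡ 201^2 = 40401 ≡ 672 (mod 779)
8^256 ≡ 672^2 = 451584 ≡ 543 (mod 779)
389 = 256 + 128 + 4 + 1 in binary powers of 2.
So 8^389 ≡ 543 · 672 · 201 · 8 ≡ 620 (mod 779).
Squaring chain: 620; never reaches −1, so base 8 is a Miller–Rabin witness that 779 is composite.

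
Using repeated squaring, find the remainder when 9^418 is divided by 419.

1

9^1 ≡ 9 (mod 419)
9^2 ≡ 9^2 = 81 ≡ 81 (mod 419)
9^4 ≡ 81^2 = 6561 ≡ 276 (mod 419)
9^8 ≡ 276^2 = 76176 ≡ 337 (mod 419)
9^16 ≡ 337^2 = 113569 ≡ 20 (mod 419)
9^32 ≡ 20^2 = 400 ≡ 400 (mod 419)
9^64 ≡ 400^2 = 160000 ≡ 361 (mod 419)
9^128 ≡ 361^2 = 130321 ≡ 12 (mod 419)
9^256 ≡ 12^2 = 144 ≡ 144 (mod 419)
418 = 256 + 128 + 32 + 2 in binary powers of 2.
So 9^418 ≡ 144 · 12 · 400 · 81 ≡ 1 (mod 419).
Since the result is 1, base 9 gives no evidence that 419 is composite.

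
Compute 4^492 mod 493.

103

4^1 ≡ 4 (mod 493)
4^2 ≡ 4^2 = 16 ≡ 16 (mod 493)
4^4 ≡ 16^2 = 256 ≡ 256 (mod 493)
4^8 ≡ 256^2 = 65536 ≡ 460 (mod 493)
4^16 ≡ 460^2 = 211600 ≡ 103 (mod 493)
4^32 ≡ 103^2 = 10609 ≡ 256 (mod 493)
4^64 ≡ 256^2 = 65536 ≡ 460 (mod 493)
4^128 ≡ 460^2 = 211600 ≡ 103 (mod 493)
4^256 ≡ 103^2 = 10609 ≡ 256 (mod 493)
492 = 256 + 128 + 64 + 32 + 8 + 4 in binary powers of 2.
So 4^492 ≡ 256 · 103 · 460 · 256 · 460 · 256 ≡ 103 (mod 493).
Since 103 ≠ 1, base 4 is a Fermat witness: 493 is composite.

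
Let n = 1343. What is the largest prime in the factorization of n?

79

1343 = 17 · 79
79 is prime.
So 1343 = 17 · 79; the largest prime factor is 79.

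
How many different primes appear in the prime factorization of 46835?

46835 = 5 · 9367
9367 = 17 · 551
551 = 19 · 29
46835 = 5 · 17 · 19 · 29, which has 4 distinct prime factors.

4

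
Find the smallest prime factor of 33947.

33947 is odd.
Digit sum 26, not divisible by 3.
Ends in 7: not divisible by 5.
7: 33947 = 7·4849 + 4
11: 33947 = 11·3086 + 1
13: 33947 = 13·2611 + 4
17: 33947 = 17·1996 + 15
19: 33947 = 19·1786 + 13
23: 33947 = 23·1475 + 22
29: 33947 = 29·1170 + 17
31: 33947 = 31·1095 + 2
37: 33947 = 37·917 + 18
41: 33947 = 41·827 + 40
43: 33947 = 43·789 + 20
47: 33947 = 47·722 + 13
53: 33947 = 53·640 + 27
59: 33947 = 59·575 + 22
61: 33947 = 61·556 + 31
67: 33947 = 67·506 + 45
71: 33947 = 71·478 + 9
73: 33947 = 73·465 + 2
79: 33947 = 79·429 + 56
83: 33947 = 83·409

83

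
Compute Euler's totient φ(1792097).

Factor: 1792097 = 103 · 127 · 137.
φ(1792097) = (103−1) · (127−1) · (137−1) = 102 · 126 · 136 = 1747872.

1747872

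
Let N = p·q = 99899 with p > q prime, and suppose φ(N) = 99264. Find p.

φ(n) = (p−1)(q−1) = n − (p+q) + 1, so p + q = 99899 − 99264 + 1 = 636.
p and q are the roots of t² − 636t + 99899 = 0.
Discriminant: 636² − 4·99899 = 404496 − 399596 = 4900; √4900 = 70.
q = (636 − 70)/2 = 283, p = (636 + 70)/2 = 353.
Check: 283 · 353 = 99899.

353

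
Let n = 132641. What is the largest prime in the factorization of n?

132641 = 23 · 5767
5767 = 73 · 79
79 is prime.
So 132641 = 23 · 73 · 79; the largest prime factor is 79.

79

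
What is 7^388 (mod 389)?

7^1 ≡ 7 (mod 389)
7^2 ≡ 7^2 = 49 ≡ 49 (mod 389)
7^4 ≡ 49^2 = 2401 ≡ 67 (mod 389)
7^8 ≡ 67^2 = 4489 ≡ 210 (mod 389)
7^16 ≡ 210^2 = 44100 ≡ 143 (mod 389)
7^32 ≡ 143^2 = 20449 ≡ 221 (mod 389)
7^64 ≡ 221^2 = 48841 ≡ 216 (mod 389)
7^128 ≡ 216^2 = 46656 ≡ 365 (mod 389)
7^256 ≡ 365^2 = 133225 ≡ 187 (mod 389)
388 = 256 + 128 + 4 in binary powers of 2.
So 7^388 ≡ 187 · 365 · 67 ≡ 1 (mod 389).
Since the result is 1, base 7 gives no evidence that 389 is composite.

1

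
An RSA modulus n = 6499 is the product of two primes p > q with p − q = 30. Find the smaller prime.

Since p = q + 30, we have 6499 = q(q + 30), so q² + 30q − 6499 = 0.
Discriminant: 30² + 4·6499 = 900 + 25996 = 26896; √26896 = 164.
q = (−30 + 164)/2 = 67, and p = q + 30 = 97.
Check: 67 · 97 = 6499.

67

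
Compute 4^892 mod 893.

4^1 ≡ 4 (mod 893)
4^2 ≡ 4^2 = 16 ≡ 16 (mod 893)
4^4 ≡ 16^2 = 256 ≡ 256 (mod 893)
4^8 ≡ 256^2 = 65536 ≡ 347 (mod 893)
4^16 ≡ 347^2 = 120409 ≡ 747 (mod 893)
4^32 ≡ 747^2 = 558009 ≡ 777 (mod 893)
4^64 ≡ 777^2 = 603729 ≡ 61 (mod 893)
4^128 ≡ 61^2 = 3721 ≡ 149 (mod 893)
4^256 ≡ 149^2 = 22201 ≡ 769 (mod 893)
4^512 ≡ 769^2 = 591361 ≡ 195 (mod 893)
892 = 512 + 256 + 64 + 32 + 16 + 8 + 4 in binary powers of 2.
So 4^892 ≡ 195 · 769 · 61 · 777 · 747 · 347 · 256 ≡ 61 (mod 893).
Since 61 ≠ 1, base 4 is a Fermat witness: 893 is composite.

61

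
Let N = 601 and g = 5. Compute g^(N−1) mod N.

5^1 ≡ 5 (mod 601)
5^2 ≡ 5^2 = 25 ≡ 25 (mod 601)
5^4 ≡ 25^2 = 625 ≡ 24 (mod 601)
5^8 ≡ 24^2 = 576 ≡ 576 (mod 601)
5^16 ≡ 576^2 = 331776 ≡ 24 (mod 601)
5^32 ≡ 24^2 = 576 ≡ 576 (mod 601)
5^64 ≡ 576^2 = 331776 ≡ 24 (mod 601)
5^128 ≡ 24^2 = 576 ≡ 576 (mod 601)
5^256 ≡ 576^2 = 331776 ≡ 24 (mod 601)
5^512 ≡ 24^2 = 576 ≡ 576 (mod 601)
600 = 512 + 64 + 16 + 8 in binary powers of 2.
So 5^600 ≡ 576 · 24 · 24 · 576 ≡ 1 (mod 601).
Since the result is 1, base 5 gives no evidence that 601 is composite.

1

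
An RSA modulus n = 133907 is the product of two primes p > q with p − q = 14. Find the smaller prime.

359

Since p = q + 14, we have 133907 = q(q + 14), so q² + 14q − 133907 = 0.
Discriminant: 14² + 4·133907 = 196 + 535628 = 535824; √535824 = 732.
q = (−14 + 732)/2 = 359, and p = q + 14 = 373.
Check: 359 · 373 = 133907.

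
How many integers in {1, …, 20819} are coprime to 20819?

20520

Factor: 20819 = 109 · 191.
φ(20819) = (109−1) · (191−1) = 108 · 190 = 20520.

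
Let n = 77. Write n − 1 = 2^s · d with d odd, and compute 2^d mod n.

77 − 1 = 76 = 2^2 · 19, so d = 19.
2^1 ≡ 2 (mod 77)
2^2 ≡ 2^2 = 4 ≡ 4 (mod 77)
2^4 ≡ 4^2 = 16 ≡ 16 (mod 77)
2^8 ≡ 16^2 = 256 ≡ 25 (mod 77)
2^16 ≡ 25^2 = 625 ≡ 9 (mod 77)
19 = 16 + 2 + 1 in binary powers of 2.
So 2^19 ≡ 9 · 4 · 2 ≡ 72 (mod 77).
Squaring chain: 72 → 25; never reaches −1, so base 2 is a Miller–Rabin witness that 77 is composite.

72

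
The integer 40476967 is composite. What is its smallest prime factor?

40476967 is odd.
Digit sum 43, not divisible by 3.
Ends in 7: not divisible by 5.
7: 40476967 = 7·5782423 + 6
11: 40476967 = 11·3679724 + 3
13: 40476967 = 13·3113612 + 11
17: 40476967 = 17·2380998 + 1
19: 40476967 = 19·2130366 + 13
23: 40476967 = 23·1759868 + 3
29: 40476967 = 29·1395757 + 14
31: 40476967 = 31·1305708 + 19
37: 40476967 = 37·1093972 + 3
41: 40476967 = 41·987243 + 4
43: 40476967 = 43·941324 + 35
47: 40476967 = 47·861212 + 3
53: 40476967 = 53·763716 + 19
59: 40476967 = 59·686050 + 17
61: 40476967 = 61·663556 + 51
67: 40476967 = 67·604133 + 56
71: 40476967 = 71·570098 + 9
73: 40476967 = 73·554479

73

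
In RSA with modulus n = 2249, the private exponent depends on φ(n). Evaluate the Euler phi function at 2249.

Factor: 2249 = 13 · 173.
φ(2249) = (13−1) · (173−1) = 12 · 172 = 2064.

2064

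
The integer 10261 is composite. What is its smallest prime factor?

31

10261 is odd.
Digit sum 10, not divisible by 3.
Ends in 1: not divisible by 5.
7: 10261 = 7·1465 + 6
11: 10261 = 11·932 + 9
13: 10261 = 13·789 + 4
17: 10261 = 17·603 + 10
19: 10261 = 19·540 + 1
23: 10261 = 23·446 + 3
29: 10261 = 29·353 + 24
31: 10261 = 31·331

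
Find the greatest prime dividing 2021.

47

2021 = 43 · 47
47 is prime.
So 2021 = 43 · 47; the largest prime factor is 47.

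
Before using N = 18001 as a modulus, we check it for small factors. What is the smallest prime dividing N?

18001 is odd.
Digit sum 10, not divisible by 3.
Ends in 1: not divisible by 5.
7: 18001 = 7·2571 + 4
11: 18001 = 11·1636 + 5
13: 18001 = 13·1384 + 9
17: 18001 = 17·1058 + 15
19: 18001 = 19·947 + 8
23: 18001 = 23·782 + 15
29: 18001 = 29·620 + 21
31: 18001 = 31·580 + 21
37: 18001 = 37·486 + 19
41: 18001 = 41·439 + 2
43: 18001 = 43·418 + 27
47: 18001 = 47·383

47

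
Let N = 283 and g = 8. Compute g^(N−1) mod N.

8^1 ≡ 8 (mod 283)
8^2 ≡ 8^2 = 64 ≡ 64 (mod 283)
8^4 ≡ 64^2 = 4096 ≡ 134 (mod 283)
8^8 ≡ 134^2 = 17956 ≡ 127 (mod 283)
8^16 ≡ 127^2 = 16129 ≡ 281 (mod 283)
8^32 ≡ 281^2 = 78961 ≡ 4 (mod 283)
8^64 ≡ 4^2 = 16 ≡ 16 (mod 283)
8^128 ≡ 16^2 = 256 ≡ 256 (mod 283)
8^256 ≡ 256^2 = 65536 ≡ 163 (mod 283)
282 = 256 + 16 + 8 + 2 in binary powers of 2.
So 8^282 ≡ 163 · 281 · 127 · 64 ≡ 1 (mod 283).
Since the result is 1, base 8 gives no evidence that 283 is composite.

1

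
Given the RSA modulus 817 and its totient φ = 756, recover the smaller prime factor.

φ(n) = (p−1)(q−1) = n − (p+q) + 1, so p + q = 817 − 756 + 1 = 62.
p and q are the roots of t² − 62t + 817 = 0.
Discriminant: 62² − 4·817 = 3844 − 3268 = 576; √576 = 24.
q = (62 − 24)/2 = 19, p = (62 + 24)/2 = 43.
Check: 19 · 43 = 817.

19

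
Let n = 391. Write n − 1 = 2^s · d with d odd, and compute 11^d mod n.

391 − 1 = 390 = 2^1 · 195, so d = 195.
11^1 ≡ 11 (mod 391)
11^2 ≡ 11^2 = 121 ≡ 121 (mod 391)
11^4 ≡ 121^2 = 14641 ≡ 174 (mod 391)
11^8 ≡ 174^2 = 30276 ≡ 169 (mod 391)
11^16 ≡ 169^2 = 28561 ≡ 18 (mod 391)
11^32 ≡ 18^2 = 324 ≡ 324 (mod 391)
11^64 ≡ 324^2 = 104976 ≡ 188 (mod 391)
11^128 ≡ 188^2 = 35344 ≡ 154 (mod 391)
195 = 128 + 64 + 2 + 1 in binary powers of 2.
So 11^195 ≡ 154 · 188 · 121 · 11 ≡ 107 (mod 391).
Squaring chain: 107; never reaches −1, so base 11 is a Miller–Rabin witness that 391 is composite.

107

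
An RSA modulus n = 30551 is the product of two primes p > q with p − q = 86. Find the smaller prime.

137

Since p = q + 86, we have 30551 = q(q + 86), so q² + 86q − 30551 = 0.
Discriminant: 86² + 4·30551 = 7396 + 122204 = 129600; √129600 = 360.
q = (−86 + 360)/2 = 137, and p = q + 86 = 223.
Check: 137 · 223 = 30551.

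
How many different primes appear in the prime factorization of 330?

4

330 = 2 · 165
165 = 3 · 55
55 = 5 · 11
330 = 2 · 3 · 5 · 11, which has 4 distinct prime factors.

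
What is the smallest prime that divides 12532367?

12532367 is odd.
Digit sum 29, not divisible by 3.
Ends in 7: not divisible by 5.
7: 12532367 = 7·1790338 + 1
11: 12532367 = 11·1139306 + 1
13: 12532367 = 13·964028 + 3
17: 12532367 = 17·737198 + 1
19: 12532367 = 19·659598 + 5
23: 12532367 = 23·544885 + 12
29: 12532367 = 29·432150 + 17
31: 12532367 = 31·404269 + 28
37: 12532367 = 37·338712 + 23
41: 12532367 = 41·305667 + 20
43: 12532367 = 43·291450 + 17
47: 12532367 = 47·266646 + 5
53: 12532367 = 53·236459 + 40
59: 12532367 = 59·212413

59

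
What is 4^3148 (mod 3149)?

3138

4^1 ≡ 4 (mod 3149)
4^2 ≡ 4^2 = 16 ≡ 16 (mod 3149)
4^4 ≡ 16^2 = 256 ≡ 256 (mod 3149)
4^8 ≡ 256^2 = 65536 ≡ 2556 (mod 3149)
4^16 ≡ 2556^2 = 6533136 ≡ 2110 (mod 3149)
4^32 ≡ 2110^2 = 4452100 ≡ 2563 (mod 3149)
4^64 ≡ 2563^2 = 6568969 ≡ 155 (mod 3149)
4^128 ≡ 155^2 = 24025 ≡ 1982 (mod 3149)
4^256 ≡ 1982^2 = 3928324 ≡ 1521 (mod 3149)
4^512 ≡ 1521^2 = 2313441 ≡ 2075 (mod 3149)
4^1024 ≡ 2075^2 = 4305625 ≡ 942 (mod 3149)
4^2048 ≡ 942^2 = 887364 ≡ 2495 (mod 3149)
3148 = 2048 + 1024 + 64 + 8 + 4 in binary powers of 2.
So 4^3148 ≡ 2495 · 942 · 155 · 2556 · 256 ≡ 3138 (mod 3149).
Since 3138 ≠ 1, base 4 is a Fermat witness: 3149 is composite.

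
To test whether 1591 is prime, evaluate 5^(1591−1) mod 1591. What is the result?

1454

5^1 ≡ 5 (mod 1591)
5^2 ≡ 5^2 = 25 ≡ 25 (mod 1591)
5^4 ≡ 25^2 = 625 ≡ 625 (mod 1591)
5^8 ≡ 625^2 = 390625 ≡ 830 (mod 1591)
5^16 ≡ 830^2 = 688900 ≡ 1588 (mod 1591)
5^32 ≡ 1588^2 = 2521744 ≡ 9 (mod 1591)
5^64 ≡ 9^2 = 81 ≡ 81 (mod 1591)
5^128 ≡ 81^2 = 6561 ≡ 197 (mod 1591)
5^256 ≡ 197^2 = 38809 ≡ 625 (mod 1591)
5^512 ≡ 625^2 = 390625 ≡ 830 (mod 1591)
5^1024 ≡ 830^2 = 688900 ≡ 1588 (mod 1591)
1590 = 1024 + 512 + 32 + 16 + 4 + 2 in binary powers of 2.
So 5^1590 ≡ 1588 · 830 · 9 · 1588 · 625 · 25 ≡ 1454 (mod 1591).
Since 1454 ≠ 1, base 5 is a Fermat witness: 1591 is composite.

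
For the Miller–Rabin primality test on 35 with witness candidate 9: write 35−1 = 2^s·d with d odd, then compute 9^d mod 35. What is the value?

35 − 1 = 34 = 2^1 · 17, so d = 17.
9^1 ≡ 9 (mod 35)
9^2 ≡ 9^2 = 81 ≡ 11 (mod 35)
9^4 ≡ 11^2 = 121 ≡ 16 (mod 35)
9^8 ≡ 16^2 = 256 ≡ 11 (mod 35)
9^16 ≡ 11^2 = 121 ≡ 16 (mod 35)
17 = 16 + 1 in binary powers of 2.
So 9^17 ≡ 16 · 9 ≡ 4 (mod 35).
Squaring chain: 4; never reaches −1, so base 9 is a Miller–Rabin witness that 35 is composite.

4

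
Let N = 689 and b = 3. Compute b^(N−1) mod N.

328

3^1 ≡ 3 (mod 689)
3^2 ≡ 3^2 = 9 ≡ 9 (mod 689)
3^4 ≡ 9^2 = 81 ≡ 81 (mod 689)
3^8 ≡ 81^2 = 6561 ≡ 360 (mod 689)
3^16 ≡ 360^2 = 129600 ≡ 68 (mod 689)
3^32 ≡ 68^2 = 4624 ≡ 490 (mod 689)
3^64 ≡ 490^2 = 240100 ≡ 328 (mod 689)
3^128 ≡ 328^2 = 107584 ≡ 100 (mod 689)
3^256 ≡ 100^2 = 10000 ≡ 354 (mod 689)
3^512 ≡ 354^2 = 125316 ≡ 607 (mod 689)
688 = 512 + 128 + 32 + 16 in binary powers of 2.
So 3^688 ≡ 607 · 100 · 490 · 68 ≡ 328 (mod 689).
Since 328 ≠ 1, base 3 is a Fermat witness: 689 is composite.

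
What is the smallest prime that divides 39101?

39101 is odd.
Digit sum 14, not divisible by 3.
Ends in 1: not divisible by 5.
7: 39101 = 7·5585 + 6
11: 39101 = 11·3554 + 7
13: 39101 = 13·3007 + 10
17: 39101 = 17·2300 + 1
19: 39101 = 19·2057 + 18
23: 39101 = 23·1700 + 1
29: 39101 = 29·1348 + 9
31: 39101 = 31·1261 + 10
37: 39101 = 37·1056 + 29
41: 39101 = 41·953 + 28
43: 39101 = 43·909 + 14
47: 39101 = 47·831 + 44
53: 39101 = 53·737 + 40
59: 39101 = 59·662 + 43
61: 39101 = 61·641

61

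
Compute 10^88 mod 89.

1

10^1 ≡ 10 (mod 89)
10^2 ≡ 10^2 = 100 ≡ 11 (mod 89)
10^4 ≡ 11^2 = 121 ≡ 32 (mod 89)
10^8 ≡ 32^2 = 1024 ≡ 45 (mod 89)
10^16 ≡ 45^2 = 2025 ≡ 67 (mod 89)
10^32 ≡ 67^2 = 4489 ≡ 39 (mod 89)
10^64 ≡ 39^2 = 1521 ≡ 8 (mod 89)
88 = 64 + 16 + 8 in binary powers of 2.
So 10^88 ≡ 8 · 67 · 45 ≡ 1 (mod 89).
Since the result is 1, base 10 gives no evidence that 89 is composite.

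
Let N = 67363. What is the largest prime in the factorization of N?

53

67363 = 31 · 2173
2173 = 41 · 53
53 is prime.
So 67363 = 31 · 41 · 53; the largest prime factor is 53.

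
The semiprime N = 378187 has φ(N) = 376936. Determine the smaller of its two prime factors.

φ(n) = (p−1)(q−1) = n − (p+q) + 1, so p + q = 378187 − 376936 + 1 = 1252.
p and q are the roots of t² − 1252t + 378187 = 0.
Discriminant: 1252² − 4·378187 = 1567504 − 1512748 = 54756; √54756 = 234.
q = (1252 − 234)/2 = 509, p = (1252 + 234)/2 = 743.
Check: 509 · 743 = 378187.

509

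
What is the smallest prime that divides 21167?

61

21167 is odd.
Digit sum 17, not divisible by 3.
Ends in 7: not divisible by 5.
7: 21167 = 7·3023 + 6
11: 21167 = 11·1924 + 3
13: 21167 = 13·1628 + 3
17: 21167 = 17·1245 + 2
19: 21167 = 19·1114 + 1
23: 21167 = 23·920 + 7
29: 21167 = 29·729 + 26
31: 21167 = 31·682 + 25
37: 21167 = 37·572 + 3
41: 21167 = 41·516 + 11
43: 21167 = 43·492 + 11
47: 21167 = 47·450 + 17
53: 21167 = 53·399 + 20
59: 21167 = 59·358 + 45
61: 21167 = 61·347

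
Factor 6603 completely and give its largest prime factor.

6603 = 3 · 2201
2201 = 31 · 71
71 is prime.
So 6603 = 3 · 31 · 71; the largest prime factor is 71.

71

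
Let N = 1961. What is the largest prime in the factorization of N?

53

1961 = 37 · 53
53 is prime.
So 1961 = 37 · 53; the largest prime factor is 53.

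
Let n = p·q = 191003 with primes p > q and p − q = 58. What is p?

467

Since p = q + 58, we have 191003 = q(q + 58), so q² + 58q − 191003 = 0.
Discriminant: 58² + 4·191003 = 3364 + 764012 = 767376; √767376 = 876.
q = (−58 + 876)/2 = 409, and p = q + 58 = 467.
Check: 409 · 467 = 191003.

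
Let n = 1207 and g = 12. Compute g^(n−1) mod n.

12^1 ≡ 12 (mod 1207)
12^2 ≡ 12^2 = 144 ≡ 144 (mod 1207)
12^4 ≡ 144^2 = 20736 ≡ 217 (mod 1207)
12^8 ≡ 217^2 = 47089 ≡ 16 (mod 1207)
12^16 ≡ 16^2 = 256 ≡ 256 (mod 1207)
12^32 ≡ 256^2 = 65536 ≡ 358 (mod 1207)
12^64 ≡ 358^2 = 128164 ≡ 222 (mod 1207)
12^128 ≡ 222^2 = 49284 ≡ 1004 (mod 1207)
12^256 ≡ 1004^2 = 1008016 ≡ 171 (mod 1207)
12^512 ≡ 171^2 = 29241 ≡ 273 (mod 1207)
12^1024 ≡ 273^2 = 74529 ≡ 902 (mod 1207)
1206 = 1024 + 128 + 32 + 16 + 4 + 2 in binary powers of 2.
So 12^1206 ≡ 902 · 1004 · 358 · 256 · 217 · 144 ≡ 682 (mod 1207).
Since 682 ≠ 1, base 12 is a Fermat witness: 1207 is composite.

682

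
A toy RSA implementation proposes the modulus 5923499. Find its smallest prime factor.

5923499 is odd.
Digit sum 41, not divisible by 3.
Ends in 9: not divisible by 5.
7: 5923499 = 7·846214 + 1
11: 5923499 = 11·538499 + 10
13: 5923499 = 13·455653 + 10
17: 5923499 = 17·348441 + 2
19: 5923499 = 19·311763 + 2
23: 5923499 = 23·257543 + 10
29: 5923499 = 29·204258 + 17
31: 5923499 = 31·191080 + 19
37: 5923499 = 37·160094 + 21
41: 5923499 = 41·144475 + 24
43: 5923499 = 43·137755 + 34
47: 5923499 = 47·126031 + 42
53: 5923499 = 53·111764 + 7
59: 5923499 = 59·100398 + 17
61: 5923499 = 61·97106 + 33
67: 5923499 = 67·88410 + 29
71: 5923499 = 71·83429 + 40
73: 5923499 = 73·81143 + 60
79: 5923499 = 79·74981

79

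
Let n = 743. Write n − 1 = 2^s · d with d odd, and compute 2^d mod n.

1

743 − 1 = 742 = 2^1 · 371, so d = 371.
2^1 ≡ 2 (mod 743)
2^2 ≡ 2^2 = 4 ≡ 4 (mod 743)
2^4 ≡ 4^2 = 16 ≡ 16 (mod 743)
2^8 ≡ 16^2 = 256 ≡ 256 (mod 743)
2^16 ≡ 256^2 = 65536 ≡ 152 (mod 743)
2^32 ≡ 152^2 = 23104 ≡ 71 (mod 743)
2^64 ≡ 71^2 = 5041 ≡ 583 (mod 743)
2^128 ≡ 583^2 = 339889 ≡ 338 (mod 743)
2^256 ≡ 338^2 = 114244 ≡ 565 (mod 743)
371 = 256 + 64 + 32 + 16 + 2 + 1 in binary powers of 2.
So 2^371 ≡ 565 · 583 · 71 · 152 · 4 · 2 ≡ 1 (mod 743).
Since 2^d ≡ 1 (mod 743), base 2 does not prove 743 composite.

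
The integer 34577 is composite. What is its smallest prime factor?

71

34577 is odd.
Digit sum 26, not divisible by 3.
Ends in 7: not divisible by 5.
7: 34577 = 7·4939 + 4
11: 34577 = 11·3143 + 4
13: 34577 = 13·2659 + 10
17: 34577 = 17·2033 + 16
19: 34577 = 19·1819 + 16
23: 34577 = 23·1503 + 8
29: 34577 = 29·1192 + 9
31: 34577 = 31·1115 + 12
37: 34577 = 37·934 + 19
41: 34577 = 41·843 + 14
43: 34577 = 43·804 + 5
47: 34577 = 47·735 + 32
53: 34577 = 53·652 + 21
59: 34577 = 59·586 + 3
61: 34577 = 61·566 + 51
67: 34577 = 67·516 + 5
71: 34577 = 71·487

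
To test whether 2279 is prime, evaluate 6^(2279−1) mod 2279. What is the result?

49

6^1 ≡ 6 (mod 2279)
6^2 ≡ 6^2 = 36 ≡ 36 (mod 2279)
6^4 ≡ 36^2 = 1296 ≡ 1296 (mod 2279)
6^8 ≡ 1296^2 = 1679616 ≡ 2272 (mod 2279)
6^16 ≡ 2272^2 = 5161984 ≡ 49 (mod 2279)
6^32 ≡ 49^2 = 2401 ≡ 122 (mod 2279)
6^64 ≡ 122^2 = 14884 ≡ 1210 (mod 2279)
6^128 ≡ 1210^2 = 1464100 ≡ 982 (mod 2279)
6^256 ≡ 982^2 = 964324 ≡ 307 (mod 2279)
6^512 ≡ 307^2 = 94249 ≡ 810 (mod 2279)
6^1024 ≡ 810^2 = 656100 ≡ 2027 (mod 2279)
6^2048 ≡ 2027^2 = 4108729 ≡ 1971 (mod 2279)
2278 = 2048 + 128 + 64 + 32 + 4 + 2 in binary powers of 2.
So 6^2278 ≡ 1971 · 982 · 1210 · 122 · 1296 · 36 ≡ 49 (mod 2279).
Since 49 ≠ 1, base 6 is a Fermat witness: 2279 is composite.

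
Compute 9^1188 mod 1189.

575

9^1 ≡ 9 (mod 1189)
9^2 ≡ 9^2 = 81 ≡ 81 (mod 1189)
9^4 ≡ 81^2 = 6561 ≡ 616 (mod 1189)
9^8 ≡ 616^2 = 379456 ≡ 165 (mod 1189)
9^16 ≡ 165^2 = 27225 ≡ 1067 (mod 1189)
9^32 ≡ 1067^2 = 1138489 ≡ 616 (mod 1189)
9^64 ≡ 616^2 = 379456 ≡ 165 (mod 1189)
9^128 ≡ 165^2 = 27225 ≡ 1067 (mod 1189)
9^256 ≡ 1067^2 = 1138489 ≡ 616 (mod 1189)
9^512 ≡ 616^2 = 379456 ≡ 165 (mod 1189)
9^1024 ≡ 165^2 = 27225 ≡ 1067 (mod 1189)
1188 = 1024 + 128 + 32 + 4 in binary powers of 2.
So 9^1188 ≡ 1067 · 1067 · 616 · 616 ≡ 575 (mod 1189).
Since 575 ≠ 1, base 9 is a Fermat witness: 1189 is composite.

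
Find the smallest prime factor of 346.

346 is even: 2 divides it.

2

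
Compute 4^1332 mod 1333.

16

4^1 ≡ 4 (mod 1333)
4^2 ≡ 4^2 = 16 ≡ 16 (mod 1333)
4^4 ≡ 16^2 = 256 ≡ 256 (mod 1333)
4^8 ≡ 256^2 = 65536 ≡ 219 (mod 1333)
4^16 ≡ 219^2 = 47961 ≡ 1306 (mod 1333)
4^32 ≡ 1306^2 = 1705636 ≡ 729 (mod 1333)
4^64 ≡ 729^2 = 531441 ≡ 907 (mod 1333)
4^128 ≡ 907^2 = 822649 ≡ 188 (mod 1333)
4^256 ≡ 188^2 = 35344 ≡ 686 (mod 1333)
4^512 ≡ 686^2 = 470596 ≡ 47 (mod 1333)
4^1024 ≡ 47^2 = 2209 ≡ 876 (mod 1333)
1332 = 1024 + 256 + 32 + 16 + 4 in binary powers of 2.
So 4^1332 ≡ 876 · 686 · 729 · 1306 · 256 ≡ 16 (mod 1333).
Since 16 ≠ 1, base 4 is a Fermat witness: 1333 is composite.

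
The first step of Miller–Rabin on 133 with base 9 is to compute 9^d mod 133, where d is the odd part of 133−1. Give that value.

106

133 − 1 = 132 = 2^2 · 33, so d = 33.
9^1 ≡ 9 (mod 133)
9^2 ≡ 9^2 = 81 ≡ 81 (mod 133)
9^4 ≡ 81^2 = 6561 ≡ 44 (mod 133)
9^8 ≡ 44^2 = 1936 ≡ 74 (mod 133)
9^16 ≡ 74^2 = 5476 ≡ 23 (mod 133)
9^32 ≡ 23^2 = 529 ≡ 130 (mod 133)
33 = 32 + 1 in binary powers of 2.
So 9^33 ≡ 130 · 9 ≡ 106 (mod 133).
Squaring chain: 106 → 64; never reaches −1, so base 9 is a Miller–Rabin witness that 133 is composite.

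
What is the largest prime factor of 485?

97

485 = 5 · 97
97 is prime.
So 485 = 5 · 97; the largest prime factor is 97.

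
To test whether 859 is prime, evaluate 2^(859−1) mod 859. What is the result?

1

2^1 ≡ 2 (mod 859)
2^2 ≡ 2^2 = 4 ≡ 4 (mod 859)
2^4 ≡ 4^2 = 16 ≡ 16 (mod 859)
2^8 ≡ 16^2 = 256 ≡ 256 (mod 859)
2^16 ≡ 256^2 = 65536 ≡ 252 (mod 859)
2^32 ≡ 252^2 = 63504 ≡ 797 (mod 859)
2^64 ≡ 797^2 = 635209 ≡ 408 (mod 859)
2^128 ≡ 408^2 = 166464 ≡ 677 (mod 859)
2^256 ≡ 677^2 = 458329 ≡ 482 (mod 859)
2^512 ≡ 482^2 = 232324 ≡ 394 (mod 859)
858 = 512 + 256 + 64 + 16 + 8 + 2 in binary powers of 2.
So 2^858 ≡ 394 · 482 · 408 · 252 · 256 · 4 ≡ 1 (mod 859).
Since the result is 1, base 2 gives no evidence that 859 is composite.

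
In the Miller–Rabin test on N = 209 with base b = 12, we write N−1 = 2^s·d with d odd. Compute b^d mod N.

209 − 1 = 208 = 2^4 · 13, so d = 13.
12^1 ≡ 12 (mod 209)
12^2 ≡ 12^2 = 144 ≡ 144 (mod 209)
12^4 ≡ 144^2 = 20736 ≡ 45 (mod 209)
12^8 ≡ 45^2 = 2025 ≡ 144 (mod 209)
13 = 8 + 4 + 1 in binary powers of 2.
So 12^13 ≡ 144 · 45 · 12 ≡ 12 (mod 209).
Squaring chain: 12 → 144 → 45 → 144; never reaches −1, so base 12 is a Miller–Rabin witness that 209 is composite.

12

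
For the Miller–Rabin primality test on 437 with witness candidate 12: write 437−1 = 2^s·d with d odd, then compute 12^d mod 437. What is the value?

437 − 1 = 436 = 2^2 · 109, so d = 109.
12^1 ≡ 12 (mod 437)
12^2 ≡ 12^2 = 144 ≡ 144 (mod 437)
12^4 ≡ 144^2 = 20736 ≡ 197 (mod 437)
12^8 ≡ 197^2 = 38809 ≡ 353 (mod 437)
12^16 ≡ 353^2 = 124609 ≡ 64 (mod 437)
12^32 ≡ 64^2 = 4096 ≡ 163 (mod 437)
12^64 ≡ 163^2 = 26569 ≡ 349 (mod 437)
109 = 64 + 32 + 8 + 4 + 1 in binary powers of 2.
So 12^109 ≡ 349 · 163 · 353 · 197 · 12 ≡ 278 (mod 437).
Squaring chain: 278 → 372; never reaches −1, so base 12 is a Miller–Rabin witness that 437 is composite.

278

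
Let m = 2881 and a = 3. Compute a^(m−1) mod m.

618

3^1 ≡ 3 (mod 2881)
3^2 ≡ 3^2 = 9 ≡ 9 (mod 2881)
3^4 ≡ 9^2 = 81 ≡ 81 (mod 2881)
3^8 ≡ 81^2 = 6561 ≡ 799 (mod 2881)
3^16 ≡ 799^2 = 638401 ≡ 1700 (mod 2881)
3^32 ≡ 1700^2 = 2890000 ≡ 357 (mod 2881)
3^64 ≡ 357^2 = 127449 ≡ 685 (mod 2881)
3^128 ≡ 685^2 = 469225 ≡ 2503 (mod 2881)
3^256 ≡ 2503^2 = 6265009 ≡ 1715 (mod 2881)
3^512 ≡ 1715^2 = 2941225 ≡ 2605 (mod 2881)
3^1024 ≡ 2605^2 = 6786025 ≡ 1270 (mod 2881)
3^2048 ≡ 1270^2 = 1612900 ≡ 2421 (mod 2881)
2880 = 2048 + 512 + 256 + 64 in binary powers of 2.
So 3^2880 ≡ 2421 · 2605 · 1715 · 685 ≡ 618 (mod 2881).
Since 618 ≠ 1, base 3 is a Fermat witness: 2881 is composite.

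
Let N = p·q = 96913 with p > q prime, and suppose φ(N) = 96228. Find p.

487

φ(n) = (p−1)(q−1) = n − (p+q) + 1, so p + q = 96913 − 96228 + 1 = 686.
p and q are the roots of t² − 686t + 96913 = 0.
Discriminant: 686² − 4·96913 = 470596 − 387652 = 82944; √82944 = 288.
q = (686 − 288)/2 = 199, p = (686 + 288)/2 = 487.
Check: 199 · 487 = 96913.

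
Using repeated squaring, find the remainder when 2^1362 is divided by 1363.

2^1 ≡ 2 (mod 1363)
2^2 ≡ 2^2 = 4 ≡ 4 (mod 1363)
2^4 ≡ 4^2 = 16 ≡ 16 (mod 1363)
2^8 ≡ 16^2 = 256 ≡ 256 (mod 1363)
2^16 ≡ 256^2 = 65536 ≡ 112 (mod 1363)
2^32 ≡ 112^2 = 12544 ≡ 277 (mod 1363)
2^64 ≡ 277^2 = 76729 ≡ 401 (mod 1363)
2^128 ≡ 401^2 = 160801 ≡ 1330 (mod 1363)
2^256 ≡ 1330^2 = 1768900 ≡ 1089 (mod 1363)
2^512 ≡ 1089^2 = 1185921 ≡ 111 (mod 1363)
2^1024 ≡ 111^2 = 12321 ≡ 54 (mod 1363)
1362 = 1024 + 256 + 64 + 16 + 2 in binary powers of 2.
So 2^1362 ≡ 54 · 1089 · 401 · 112 · 4 ≡ 361 (mod 1363).
Since 361 ≠ 1, base 2 is a Fermat witness: 1363 is composite.

361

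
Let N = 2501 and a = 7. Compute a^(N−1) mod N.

1721

7^1 ≡ 7 (mod 2501)
7^2 ≡ 7^2 = 49 ≡ 49 (mod 2501)
7^4 ≡ 49^2 = 2401 ≡ 2401 (mod 2501)
7^8 ≡ 2401^2 = 5764801 ≡ 2497 (mod 2501)
7^16 ≡ 2497^2 = 6235009 ≡ 16 (mod 2501)
7^32 ≡ 16^2 = 256 ≡ 256 (mod 2501)
7^64 ≡ 256^2 = 65536 ≡ 510 (mod 2501)
7^128 ≡ 510^2 = 260100 ≡ 2497 (mod 2501)
7^256 ≡ 2497^2 = 6235009 ≡ 16 (mod 2501)
7^512 ≡ 16^2 = 256 ≡ 256 (mod 2501)
7^1024 ≡ 256^2 = 65536 ≡ 510 (mod 2501)
7^2048 ≡ 510^2 = 260100 ≡ 2497 (mod 2501)
2500 = 2048 + 256 + 128 + 64 + 4 in binary powers of 2.
So 7^2500 ≡ 2497 · 16 · 2497 · 510 · 2401 ≡ 1721 (mod 2501).
Since 1721 ≠ 1, base 7 is a Fermat witness: 2501 is composite.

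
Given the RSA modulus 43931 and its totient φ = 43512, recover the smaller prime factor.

197

φ(n) = (p−1)(q−1) = n − (p+q) + 1, so p + q = 43931 − 43512 + 1 = 420.
p and q are the roots of t² − 420t + 43931 = 0.
Discriminant: 420² − 4·43931 = 176400 − 175724 = 676; √676 = 26.
q = (420 − 26)/2 = 197, p = (420 + 26)/2 = 223.
Check: 197 · 223 = 43931.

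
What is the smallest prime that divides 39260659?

89

39260659 is odd.
Digit sum 40, not divisible by 3.
Ends in 9: not divisible by 5.
7: 39260659 = 7·5608665 + 4
11: 39260659 = 11·3569150 + 9
13: 39260659 = 13·3020050 + 9
17: 39260659 = 17·2309450 + 9
19: 39260659 = 19·2066350 + 9
23: 39260659 = 23·1706985 + 4
29: 39260659 = 29·1353815 + 24
31: 39260659 = 31·1266472 + 27
37: 39260659 = 37·1061098 + 33
41: 39260659 = 41·957577 + 2
43: 39260659 = 43·913038 + 25
47: 39260659 = 47·835333 + 8
53: 39260659 = 53·740767 + 8
59: 39260659 = 59·665434 + 53
61: 39260659 = 61·643617 + 22
67: 39260659 = 67·585979 + 66
71: 39260659 = 71·552967 + 2
73: 39260659 = 73·537817 + 18
79: 39260659 = 79·496970 + 29
83: 39260659 = 83·473019 + 82
89: 39260659 = 89·441131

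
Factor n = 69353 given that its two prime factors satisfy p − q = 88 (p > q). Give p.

Since p = q + 88, we have 69353 = q(q + 88), so q² + 88q − 69353 = 0.
Discriminant: 88² + 4·69353 = 7744 + 277412 = 285156; √285156 = 534.
q = (−88 + 534)/2 = 223, and p = q + 88 = 311.
Check: 223 · 311 = 69353.

311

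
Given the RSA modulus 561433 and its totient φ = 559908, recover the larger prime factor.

907

φ(n) = (p−1)(q−1) = n − (p+q) + 1, so p + q = 561433 − 559908 + 1 = 1526.
p and q are the roots of t² − 1526t + 561433 = 0.
Discriminant: 1526² − 4·561433 = 2328676 − 2245732 = 82944; √82944 = 288.
q = (1526 − 288)/2 = 619, p = (1526 + 288)/2 = 907.
Check: 619 · 907 = 561433.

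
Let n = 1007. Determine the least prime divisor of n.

1007 is odd.
Digit sum 8, not divisible by 3.
Ends in 7: not divisible by 5.
7: 1007 = 7·143 + 6
11: 1007 = 11·91 + 6
13: 1007 = 13·77 + 6
17: 1007 = 17·59 + 4
19: 1007 = 19·53

19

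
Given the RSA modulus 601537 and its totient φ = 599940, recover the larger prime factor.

991

φ(n) = (p−1)(q−1) = n − (p+q) + 1, so p + q = 601537 − 599940 + 1 = 1598.
p and q are the roots of t² − 1598t + 601537 = 0.
Discriminant: 1598² − 4·601537 = 2553604 − 2406148 = 147456; √147456 = 384.
q = (1598 − 384)/2 = 607, p = (1598 + 384)/2 = 991.
Check: 607 · 991 = 601537.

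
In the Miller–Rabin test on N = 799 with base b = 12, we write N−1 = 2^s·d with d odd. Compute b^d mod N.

316

799 − 1 = 798 = 2^1 · 399, so d = 399.
12^1 ≡ 12 (mod 799)
12^2 ≡ 12^2 = 144 ≡ 144 (mod 799)
12^4 ≡ 144^2 = 20736 ≡ 761 (mod 799)
12^8 ≡ 761^2 = 579121 ≡ 645 (mod 799)
12^16 ≡ 645^2 = 416025 ≡ 545 (mod 799)
12^32 ≡ 545^2 = 297025 ≡ 596 (mod 799)
12^64 ≡ 596^2 = 355216 ≡ 460 (mod 799)
12^128 ≡ 460^2 = 211600 ≡ 664 (mod 799)
12^256 ≡ 664^2 = 440896 ≡ 647 (mod 799)
399 = 256 + 128 + 8 + 4 + 2 + 1 in binary powers of 2.
So 12^399 ≡ 647 · 664 · 645 · 761 · 144 · 12 ≡ 316 (mod 799).
Squaring chain: 316; never reaches −1, so base 12 is a Miller–Rabin witness that 799 is composite.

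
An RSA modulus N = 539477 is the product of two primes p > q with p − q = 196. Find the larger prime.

Since p = q + 196, we have 539477 = q(q + 196), so q² + 196q − 539477 = 0.
Discriminant: 196² + 4·539477 = 38416 + 2157908 = 2196324; √2196324 = 1482.
q = (−196 + 1482)/2 = 643, and p = q + 196 = 839.
Check: 643 · 839 = 539477.

839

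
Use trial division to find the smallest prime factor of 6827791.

6827791 is odd.
Digit sum 40, not divisible by 3.
Ends in 1: not divisible by 5.
7: 6827791 = 7·975398 + 5
11: 6827791 = 11·620708 + 3
13: 6827791 = 13·525214 + 9
17: 6827791 = 17·401634 + 13
19: 6827791 = 19·359357 + 8
23: 6827791 = 23·296860 + 11
29: 6827791 = 29·235441 + 2
31: 6827791 = 31·220251 + 10
37: 6827791 = 37·184534 + 33
41: 6827791 = 41·166531 + 20
43: 6827791 = 43·158785 + 36
47: 6827791 = 47·145272 + 7
53: 6827791 = 53·128826 + 13
59: 6827791 = 59·115725 + 16
61: 6827791 = 61·111931

61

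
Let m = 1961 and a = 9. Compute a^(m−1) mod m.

1533

9^1 ≡ 9 (mod 1961)
9^2 ≡ 9^2 = 81 ≡ 81 (mod 1961)
9^4 ≡ 81^2 = 6561 ≡ 678 (mod 1961)
9^8 ≡ 678^2 = 459684 ≡ 810 (mod 1961)
9^16 ≡ 810^2 = 656100 ≡ 1126 (mod 1961)
9^32 ≡ 1126^2 = 1267876 ≡ 1070 (mod 1961)
9^64 ≡ 1070^2 = 1144900 ≡ 1637 (mod 1961)
9^128 ≡ 1637^2 = 2679769 ≡ 1043 (mod 1961)
9^256 ≡ 1043^2 = 1087849 ≡ 1455 (mod 1961)
9^512 ≡ 1455^2 = 2117025 ≡ 1106 (mod 1961)
9^1024 ≡ 1106^2 = 1223236 ≡ 1533 (mod 1961)
1960 = 1024 + 512 + 256 + 128 + 32 + 8 in binary powers of 2.
So 9^1960 ≡ 1533 · 1106 · 1455 · 1043 · 1070 · 810 ≡ 1533 (mod 1961).
Since 1533 ≠ 1, base 9 is a Fermat witness: 1961 is composite.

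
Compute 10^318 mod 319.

122

10^1 ≡ 10 (mod 319)
10^2 ≡ 10^2 = 100 ≡ 100 (mod 319)
10^4 ≡ 100^2 = 10000 ≡ 111 (mod 319)
10^8 ≡ 111^2 = 12321 ≡ 199 (mod 319)
10^16 ≡ 199^2 = 39601 ≡ 45 (mod 319)
10^32 ≡ 45^2 = 2025 ≡ 111 (mod 319)
10^64 ≡ 111^2 = 12321 ≡ 199 (mod 319)
10^128 ≡ 199^2 = 39601 ≡ 45 (mod 319)
10^256 ≡ 45^2 = 2025 ≡ 111 (mod 319)
318 = 256 + 32 + 16 + 8 + 4 + 2 in binary powers of 2.
So 10^318 ≡ 111 · 111 · 45 · 199 · 111 · 100 ≡ 122 (mod 319).
Since 122 ≠ 1, base 10 is a Fermat witness: 319 is composite.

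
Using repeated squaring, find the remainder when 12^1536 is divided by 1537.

12^1 ≡ 12 (mod 1537)
12^2 ≡ 12^2 = 144 ≡ 144 (mod 1537)
12^4 ≡ 144^2 = 20736 ≡ 755 (mod 1537)
12^8 ≡ 755^2 = 570025 ≡ 1335 (mod 1537)
12^16 ≡ 1335^2 = 1782225 ≡ 842 (mod 1537)
12^32 ≡ 842^2 = 708964 ≡ 407 (mod 1537)
12^64 ≡ 407^2 = 165649 ≡ 1190 (mod 1537)
12^128 ≡ 1190^2 = 1416100 ≡ 523 (mod 1537)
12^256 ≡ 523^2 = 273529 ≡ 1480 (mod 1537)
12^512 ≡ 1480^2 = 2190400 ≡ 175 (mod 1537)
12^1024 ≡ 175^2 = 30625 ≡ 1422 (mod 1537)
1536 = 1024 + 512 in binary powers of 2.
So 12^1536 ≡ 1422 · 175 ≡ 1393 (mod 1537).
Since 1393 ≠ 1, base 12 is a Fermat witness: 1537 is composite.

1393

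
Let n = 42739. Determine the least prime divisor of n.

42739 is odd.
Digit sum 25, not divisible by 3.
Ends in 9: not divisible by 5.
7: 42739 = 7·6105 + 4
11: 42739 = 11·3885 + 4
13: 42739 = 13·3287 + 8
17: 42739 = 17·2514 + 1
19: 42739 = 19·2249 + 8
23: 42739 = 23·1858 + 5
29: 42739 = 29·1473 + 22
31: 42739 = 31·1378 + 21
37: 42739 = 37·1155 + 4
41: 42739 = 41·1042 + 17
43: 42739 = 43·993 + 40
47: 42739 = 47·909 + 16
53: 42739 = 53·806 + 21
59: 42739 = 59·724 + 23
61: 42739 = 61·700 + 39
67: 42739 = 67·637 + 60
71: 42739 = 71·601 + 68
73: 42739 = 73·585 + 34
79: 42739 = 79·541

79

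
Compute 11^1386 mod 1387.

1141

11^1 ≡ 11 (mod 1387)
11^2 ≡ 11^2 = 121 ≡ 121 (mod 1387)
11^4 ≡ 121^2 = 14641 ≡ 771 (mod 1387)
11^8 ≡ 771^2 = 594441 ≡ 805 (mod 1387)
11^16 ≡ 805^2 = 648025 ≡ 296 (mod 1387)
11^32 ≡ 296^2 = 87616 ≡ 235 (mod 1387)
11^64 ≡ 235^2 = 55225 ≡ 1132 (mod 1387)
11^128 ≡ 1132^2 = 1281424 ≡ 1223 (mod 1387)
11^256 ≡ 1223^2 = 1495729 ≡ 543 (mod 1387)
11^512 ≡ 543^2 = 294849 ≡ 805 (mod 1387)
11^1024 ≡ 805^2 = 648025 ≡ 296 (mod 1387)
1386 = 1024 + 256 + 64 + 32 + 8 + 2 in binary powers of 2.
So 11^1386 ≡ 296 · 543 · 1132 · 235 · 805 · 121 ≡ 1141 (mod 1387).
Since 1141 ≠ 1, base 11 is a Fermat witness: 1387 is composite.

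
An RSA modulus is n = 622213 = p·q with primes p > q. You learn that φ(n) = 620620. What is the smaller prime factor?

φ(n) = (p−1)(q−1) = n − (p+q) + 1, so p + q = 622213 − 620620 + 1 = 1594.
p and q are the roots of t² − 1594t + 622213 = 0.
Discriminant: 1594² − 4·622213 = 2540836 − 2488852 = 51984; √51984 = 228.
q = (1594 − 228)/2 = 683, p = (1594 + 228)/2 = 911.
Check: 683 · 911 = 622213.

683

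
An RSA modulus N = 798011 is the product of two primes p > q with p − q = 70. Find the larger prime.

Since p = q + 70, we have 798011 = q(q + 70), so q² + 70q − 798011 = 0.
Discriminant: 70² + 4·798011 = 4900 + 3192044 = 3196944; √3196944 = 1788.
q = (−70 + 1788)/2 = 859, and p = q + 70 = 929.
Check: 859 · 929 = 798011.

929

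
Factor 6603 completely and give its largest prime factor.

6603 = 3 · 2201
2201 = 31 · 71
71 is prime.
So 6603 = 3 · 31 · 71; the largest prime factor is 71.

71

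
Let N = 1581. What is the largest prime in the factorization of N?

1581 = 3 · 527
527 = 17 · 31
31 is prime.
So 1581 = 3 · 17 · 31; the largest prime factor is 31.

31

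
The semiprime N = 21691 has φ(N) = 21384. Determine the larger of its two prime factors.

φ(n) = (p−1)(q−1) = n − (p+q) + 1, so p + q = 21691 − 21384 + 1 = 308.
p and q are the roots of t² − 308t + 21691 = 0.
Discriminant: 308² − 4·21691 = 94864 − 86764 = 8100; √8100 = 90.
q = (308 − 90)/2 = 109, p = (308 + 90)/2 = 199.
Check: 109 · 199 = 21691.

199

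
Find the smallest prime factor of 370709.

370709 is odd.
Digit sum 26, not divisible by 3.
Ends in 9: not divisible by 5.
7: 370709 = 7·52958 + 3
11: 370709 = 11·33700 + 9
13: 370709 = 13·28516 + 1
17: 370709 = 17·21806 + 7
19: 370709 = 19·19511

19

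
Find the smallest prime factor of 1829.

31

1829 is odd.
Digit sum 20, not divisible by 3.
Ends in 9: not divisible by 5.
7: 1829 = 7·261 + 2
11: 1829 = 11·166 + 3
13: 1829 = 13·140 + 9
17: 1829 = 17·107 + 10
19: 1829 = 19·96 + 5
23: 1829 = 23·79 + 12
29: 1829 = 29·63 + 2
31: 1829 = 31·59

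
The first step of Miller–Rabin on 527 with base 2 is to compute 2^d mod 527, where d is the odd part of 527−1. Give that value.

527 − 1 = 526 = 2^1 · 263, so d = 263.
2^1 ≡ 2 (mod 527)
2^2 ≡ 2^2 = 4 ≡ 4 (mod 527)
2^4 ≡ 4^2 = 16 ≡ 16 (mod 527)
2^8 ≡ 16^2 = 256 ≡ 256 (mod 527)
2^16 ≡ 256^2 = 65536 ≡ 188 (mod 527)
2^32 ≡ 188^2 = 35344 ≡ 35 (mod 527)
2^64 ≡ 35^2 = 1225 ≡ 171 (mod 527)
2^128 ≡ 171^2 = 29241 ≡ 256 (mod 527)
2^256 ≡ 256^2 = 65536 ≡ 188 (mod 527)
263 = 256 + 4 + 2 + 1 in binary powers of 2.
So 2^263 ≡ 188 · 16 · 4 · 2 ≡ 349 (mod 527).
Squaring chain: 349; never reaches −1, so base 2 is a Miller–Rabin witness that 527 is composite.

349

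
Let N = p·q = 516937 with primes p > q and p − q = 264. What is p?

Since p = q + 264, we have 516937 = q(q + 264), so q² + 264q − 516937 = 0.
Discriminant: 264² + 4·516937 = 69696 + 2067748 = 2137444; √2137444 = 1462.
q = (−264 + 1462)/2 = 599, and p = q + 264 = 863.
Check: 599 · 863 = 516937.

863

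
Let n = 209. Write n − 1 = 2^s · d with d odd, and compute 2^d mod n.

41

209 − 1 = 208 = 2^4 · 13, so d = 13.
2^1 ≡ 2 (mod 209)
2^2 ≡ 2^2 = 4 ≡ 4 (mod 209)
2^4 ≡ 4^2 = 16 ≡ 16 (mod 209)
2^8 ≡ 16^2 = 256 ≡ 47 (mod 209)
13 = 8 + 4 + 1 in binary powers of 2.
So 2^13 ≡ 47 · 16 · 2 ≡ 41 (mod 209).
Squaring chain: 41 → 9 → 81 → 82; never reaches −1, so base 2 is a Miller–Rabin witness that 209 is composite.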